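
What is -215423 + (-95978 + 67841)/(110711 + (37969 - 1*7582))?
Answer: -30395782591/141098 ≈ -2.1542e+5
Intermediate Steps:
-215423 + (-95978 + 67841)/(110711 + (37969 - 1*7582)) = -215423 - 28137/(110711 + (37969 - 7582)) = -215423 - 28137/(110711 + 30387) = -215423 - 28137/141098 = -30395782591/141098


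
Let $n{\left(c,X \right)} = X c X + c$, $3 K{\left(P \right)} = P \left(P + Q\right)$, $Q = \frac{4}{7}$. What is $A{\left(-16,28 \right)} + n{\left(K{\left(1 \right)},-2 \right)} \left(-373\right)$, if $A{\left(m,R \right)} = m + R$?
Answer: $- \frac{20263}{21} \approx -964.9$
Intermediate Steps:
$Q = \frac{4}{7}$ ($Q = 4 \cdot \frac{1}{7} = \frac{4}{7} \approx 0.57143$)
$A{\left(m,R \right)} = R + m$
$K{\left(P \right)} = \frac{P \left(\frac{4}{7} + P\right)}{3}$ ($K{\left(P \right)} = \frac{P \left(P + \frac{4}{7}\right)}{3} = \frac{P \left(\frac{4}{7} + P\right)}{3}$)
$n{\left(c,X \right)} = c + c X^{2}$ ($n{\left(c,X \right)} = c X^{2} + c = c + c X^{2}$)
$A{\left(-16,28 \right)} + n{\left(K{\left(1 \right)},-2 \right)} \left(-373\right) = \left(28 - 16\right) + \frac{1}{21} \cdot 1 \left(4 + 7 \cdot 1\right) \left(1 + \left(-2\right)^{2}\right) \left(-373\right) = 12 + \frac{1}{21} \cdot 1 \left(4 + 7\right) \left(1 + 4\right) \left(-373\right) = 12 + \frac{1}{21} \cdot 1 \cdot 11 \cdot 5 \left(-373\right) = 12 + \frac{11}{21} \cdot 5 \left(-373\right) = 12 + \frac{55}{21} \left(-373\right) = 12 - \frac{20515}{21} = - \frac{20263}{21}$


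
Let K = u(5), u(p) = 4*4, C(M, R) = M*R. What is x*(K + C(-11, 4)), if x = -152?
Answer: 4256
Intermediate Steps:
u(p) = 16
K = 16
x*(K + C(-11, 4)) = -152*(16 - 11*4) = -152*(16 - 44) = -152*(-28) = 4256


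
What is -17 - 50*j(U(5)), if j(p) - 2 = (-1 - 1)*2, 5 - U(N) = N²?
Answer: 83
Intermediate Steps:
U(N) = 5 - N²
j(p) = -2 (j(p) = 2 + (-1 - 1)*2 = 2 - 2*2 = 2 - 4 = -2)
-17 - 50*j(U(5)) = -17 - 50*(-2) = -17 + 100 = 83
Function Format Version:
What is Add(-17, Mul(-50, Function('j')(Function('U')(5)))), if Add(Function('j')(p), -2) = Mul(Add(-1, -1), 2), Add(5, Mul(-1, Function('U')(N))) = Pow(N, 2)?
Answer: 83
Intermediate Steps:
Function('U')(N) = Add(5, Mul(-1, Pow(N, 2)))
Function('j')(p) = -2 (Function('j')(p) = Add(2, Mul(Add(-1, -1), 2)) = Add(2, Mul(-2, 2)) = Add(2, -4) = -2)
Add(-17, Mul(-50, Function('j')(Function('U')(5)))) = Add(-17, Mul(-50, -2)) = Add(-17, 100) = 83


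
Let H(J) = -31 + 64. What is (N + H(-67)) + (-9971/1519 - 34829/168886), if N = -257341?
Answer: -66010973858429/256537834 ≈ -2.5731e+5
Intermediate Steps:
H(J) = 33
(N + H(-67)) + (-9971/1519 - 34829/168886) = (-257341 + 33) + (-9971/1519 - 34829/168886) = -257308 + (-9971*1/1519 - 34829*1/168886) = -257308 + (-9971/1519 - 34829/168886) = -257308 - 1736867557/256537834 = -66010973858429/256537834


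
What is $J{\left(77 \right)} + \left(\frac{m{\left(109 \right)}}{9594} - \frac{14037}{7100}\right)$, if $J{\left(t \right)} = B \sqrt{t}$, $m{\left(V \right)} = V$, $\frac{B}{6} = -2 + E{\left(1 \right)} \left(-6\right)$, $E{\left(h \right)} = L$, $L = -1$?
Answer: $- \frac{66948539}{34058700} + 24 \sqrt{77} \approx 208.63$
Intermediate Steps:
$E{\left(h \right)} = -1$
$B = 24$ ($B = 6 \left(-2 - -6\right) = 6 \left(-2 + 6\right) = 6 \cdot 4 = 24$)
$J{\left(t \right)} = 24 \sqrt{t}$
$J{\left(77 \right)} + \left(\frac{m{\left(109 \right)}}{9594} - \frac{14037}{7100}\right) = 24 \sqrt{77} + \left(\frac{109}{9594} - \frac{14037}{7100}\right) = 24 \sqrt{77} - \frac{66948539}{34058700} = - \frac{66948539}{34058700} + 24 \sqrt{77}$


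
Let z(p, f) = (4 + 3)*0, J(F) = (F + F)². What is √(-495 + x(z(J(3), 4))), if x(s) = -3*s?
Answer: 3*I*√55 ≈ 22.249*I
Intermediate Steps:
J(F) = 4*F² (J(F) = (2*F)² = 4*F²)
z(p, f) = 0 (z(p, f) = 7*0 = 0)
√(-495 + x(z(J(3), 4))) = √(-495 - 3*0) = √(-495 + 0) = √(-495) = 3*I*√55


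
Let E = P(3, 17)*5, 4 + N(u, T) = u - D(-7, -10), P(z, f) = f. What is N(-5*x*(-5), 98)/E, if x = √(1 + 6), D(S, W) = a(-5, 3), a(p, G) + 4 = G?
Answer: -3/85 + 5*√7/17 ≈ 0.74287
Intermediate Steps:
a(p, G) = -4 + G
D(S, W) = -1 (D(S, W) = -4 + 3 = -1)
x = √7 ≈ 2.6458
N(u, T) = -3 + u (N(u, T) = -4 + (u - 1*(-1)) = -4 + (u + 1) = -4 + (1 + u) = -3 + u)
E = 85 (E = 17*5 = 85)
N(-5*x*(-5), 98)/E = (-3 - 5*√7*(-5))/85 = (-3 + 25*√7)*(1/85) = -3/85 + 5*√7/17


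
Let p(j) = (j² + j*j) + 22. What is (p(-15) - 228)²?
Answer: 59536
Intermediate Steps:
p(j) = 22 + 2*j² (p(j) = (j² + j²) + 22 = 2*j² + 22 = 22 + 2*j²)
(p(-15) - 228)² = ((22 + 2*(-15)²) - 228)² = ((22 + 2*225) - 228)² = ((22 + 450) - 228)² = (472 - 228)² = 244² = 59536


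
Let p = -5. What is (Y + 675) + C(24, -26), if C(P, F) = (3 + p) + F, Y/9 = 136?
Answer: 1871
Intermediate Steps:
Y = 1224 (Y = 9*136 = 1224)
C(P, F) = -2 + F (C(P, F) = (3 - 5) + F = -2 + F)
(Y + 675) + C(24, -26) = (1224 + 675) + (-2 - 26) = 1899 - 28 = 1871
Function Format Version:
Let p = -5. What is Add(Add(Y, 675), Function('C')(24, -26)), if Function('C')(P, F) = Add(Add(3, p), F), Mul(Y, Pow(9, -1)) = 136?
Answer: 1871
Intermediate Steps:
Y = 1224 (Y = Mul(9, 136) = 1224)
Function('C')(P, F) = Add(-2, F) (Function('C')(P, F) = Add(Add(3, -5), F) = Add(-2, F))
Add(Add(Y, 675), Function('C')(24, -26)) = Add(Add(1224, 675), Add(-2, -26)) = Add(1899, -28) = 1871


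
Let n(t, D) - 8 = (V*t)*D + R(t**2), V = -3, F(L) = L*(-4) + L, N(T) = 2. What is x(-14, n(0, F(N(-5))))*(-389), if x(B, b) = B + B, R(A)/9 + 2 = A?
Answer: 10892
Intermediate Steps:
R(A) = -18 + 9*A
F(L) = -3*L (F(L) = -4*L + L = -3*L)
n(t, D) = -10 + 9*t**2 - 3*D*t (n(t, D) = 8 + ((-3*t)*D + (-18 + 9*t**2)) = 8 + (-3*D*t + (-18 + 9*t**2)) = 8 + (-18 + 9*t**2 - 3*D*t) = -10 + 9*t**2 - 3*D*t)
x(B, b) = 2*B
x(-14, n(0, F(N(-5))))*(-389) = (2*(-14))*(-389) = -28*(-389) = 10892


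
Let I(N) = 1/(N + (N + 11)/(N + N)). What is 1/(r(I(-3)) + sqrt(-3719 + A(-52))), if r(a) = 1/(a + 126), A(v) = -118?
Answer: 21255/10257164494 - 2673225*I*sqrt(3837)/10257164494 ≈ 2.0722e-6 - 0.016144*I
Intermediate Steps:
I(N) = 1/(N + (11 + N)/(2*N)) (I(N) = 1/(N + (11 + N)/((2*N))) = 1/(N + (11 + N)*(1/(2*N))) = 1/(N + (11 + N)/(2*N)))
r(a) = 1/(126 + a)
1/(r(I(-3)) + sqrt(-3719 + A(-52))) = 1/(1/(126 + 2*(-3)/(11 - 3 + 2*(-3)**2)) + sqrt(-3719 - 118)) = 1/(1/(126 + 2*(-3)/(11 - 3 + 2*9)) + sqrt(-3837)) = 1/(1/(126 + 2*(-3)/(11 - 3 + 18)) + I*sqrt(3837)) = 1/(1/(126 + 2*(-3)/26) + I*sqrt(3837)) = 1/(1/(126 + 2*(-3)*(1/26)) + I*sqrt(3837)) = 1/(1/(126 - 3/13) + I*sqrt(3837)) = 1/(1/(1635/13) + I*sqrt(3837)) = 1/(13/1635 + I*sqrt(3837))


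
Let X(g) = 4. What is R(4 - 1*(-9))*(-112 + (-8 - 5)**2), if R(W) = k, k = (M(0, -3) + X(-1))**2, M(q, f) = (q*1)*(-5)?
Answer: 912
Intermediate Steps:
M(q, f) = -5*q (M(q, f) = q*(-5) = -5*q)
k = 16 (k = (-5*0 + 4)**2 = (0 + 4)**2 = 4**2 = 16)
R(W) = 16
R(4 - 1*(-9))*(-112 + (-8 - 5)**2) = 16*(-112 + (-8 - 5)**2) = 16*(-112 + (-13)**2) = 16*(-112 + 169) = 16*57 = 912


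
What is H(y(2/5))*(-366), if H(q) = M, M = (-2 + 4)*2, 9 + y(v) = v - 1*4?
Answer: -1464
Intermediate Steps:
y(v) = -13 + v (y(v) = -9 + (v - 1*4) = -9 + (v - 4) = -9 + (-4 + v) = -13 + v)
M = 4 (M = 2*2 = 4)
H(q) = 4
H(y(2/5))*(-366) = 4*(-366) = -1464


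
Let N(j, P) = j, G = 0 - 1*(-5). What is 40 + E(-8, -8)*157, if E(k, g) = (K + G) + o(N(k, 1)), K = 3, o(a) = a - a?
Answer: 1296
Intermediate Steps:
G = 5 (G = 0 + 5 = 5)
o(a) = 0
E(k, g) = 8 (E(k, g) = (3 + 5) + 0 = 8 + 0 = 8)
40 + E(-8, -8)*157 = 40 + 8*157 = 40 + 1256 = 1296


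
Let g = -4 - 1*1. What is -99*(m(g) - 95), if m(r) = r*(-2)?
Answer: 8415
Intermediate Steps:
g = -5 (g = -4 - 1 = -5)
m(r) = -2*r
-99*(m(g) - 95) = -99*(-2*(-5) - 95) = -99*(10 - 95) = -99*(-85) = 8415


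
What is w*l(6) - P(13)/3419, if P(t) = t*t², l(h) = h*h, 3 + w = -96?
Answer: -937501/263 ≈ -3564.6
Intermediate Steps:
w = -99 (w = -3 - 96 = -99)
l(h) = h²
P(t) = t³
w*l(6) - P(13)/3419 = -99*6² - 13³/3419 = -99*36 - 2197/3419 = -3564 - 1*169/263 = -3564 - 169/263 = -937501/263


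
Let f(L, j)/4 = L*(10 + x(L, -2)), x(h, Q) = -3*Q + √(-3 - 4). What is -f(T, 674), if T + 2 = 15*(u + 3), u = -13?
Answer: 9728 + 608*I*√7 ≈ 9728.0 + 1608.6*I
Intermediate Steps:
T = -152 (T = -2 + 15*(-13 + 3) = -2 + 15*(-10) = -2 - 150 = -152)
x(h, Q) = -3*Q + I*√7 (x(h, Q) = -3*Q + √(-7) = -3*Q + I*√7)
f(L, j) = 4*L*(16 + I*√7) (f(L, j) = 4*(L*(10 + (-3*(-2) + I*√7))) = 4*(L*(10 + (6 + I*√7))) = 4*(L*(16 + I*√7)) = 4*L*(16 + I*√7))
-f(T, 674) = -4*(-152)*(16 + I*√7) = -(-9728 - 608*I*√7) = 9728 + 608*I*√7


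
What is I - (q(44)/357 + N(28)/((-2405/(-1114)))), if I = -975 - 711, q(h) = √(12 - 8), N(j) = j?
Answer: -1458714664/858585 ≈ -1699.0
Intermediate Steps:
q(h) = 2 (q(h) = √4 = 2)
I = -1686
I - (q(44)/357 + N(28)/((-2405/(-1114)))) = -1686 - (2/357 + 28/((-2405/(-1114)))) = -1686 - (2*(1/357) + 28/((-2405*(-1/1114)))) = -1686 - (2/357 + 28/(2405/1114)) = -1686 - (2/357 + 28*(1114/2405)) = -1686 - (2/357 + 31192/2405) = -1686 - 1*11140354/858585 = -1686 - 11140354/858585 = -1458714664/858585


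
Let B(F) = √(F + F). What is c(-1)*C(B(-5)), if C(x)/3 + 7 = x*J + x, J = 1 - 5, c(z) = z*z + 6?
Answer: -147 - 63*I*√10 ≈ -147.0 - 199.22*I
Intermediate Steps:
c(z) = 6 + z² (c(z) = z² + 6 = 6 + z²)
B(F) = √2*√F (B(F) = √(2*F) = √2*√F)
J = -4
C(x) = -21 - 9*x (C(x) = -21 + 3*(x*(-4) + x) = -21 + 3*(-4*x + x) = -21 + 3*(-3*x) = -21 - 9*x)
c(-1)*C(B(-5)) = (6 + (-1)²)*(-21 - 9*√2*√(-5)) = (6 + 1)*(-21 - 9*√2*I*√5) = 7*(-21 - 9*I*√10) = -147 - 63*I*√10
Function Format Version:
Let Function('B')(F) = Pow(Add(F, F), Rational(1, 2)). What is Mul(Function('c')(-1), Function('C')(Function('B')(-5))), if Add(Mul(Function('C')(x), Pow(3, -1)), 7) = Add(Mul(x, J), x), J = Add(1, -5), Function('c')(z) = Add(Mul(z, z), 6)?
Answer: Add(-147, Mul(-63, I, Pow(10, Rational(1, 2)))) ≈ Add(-147.00, Mul(-199.22, I))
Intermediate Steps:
Function('c')(z) = Add(6, Pow(z, 2)) (Function('c')(z) = Add(Pow(z, 2), 6) = Add(6, Pow(z, 2)))
Function('B')(F) = Mul(Pow(2, Rational(1, 2)), Pow(F, Rational(1, 2))) (Function('B')(F) = Pow(Mul(2, F), Rational(1, 2)) = Mul(Pow(2, Rational(1, 2)), Pow(F, Rational(1, 2))))
J = -4
Function('C')(x) = Add(-21, Mul(-9, x)) (Function('C')(x) = Add(-21, Mul(3, Add(Mul(x, -4), x))) = Add(-21, Mul(3, Add(Mul(-4, x), x))) = Add(-21, Mul(3, Mul(-3, x))) = Add(-21, Mul(-9, x)))
Mul(Function('c')(-1), Function('C')(Function('B')(-5))) = Mul(Add(6, Pow(-1, 2)), Add(-21, Mul(-9, Mul(Pow(2, Rational(1, 2)), Pow(-5, Rational(1, 2)))))) = Mul(Add(6, 1), Add(-21, Mul(-9, Mul(Pow(2, Rational(1, 2)), Mul(I, Pow(5, Rational(1, 2))))))) = Mul(7, Add(-21, Mul(-9, Mul(I, Pow(10, Rational(1, 2)))))) = Mul(7, Add(-21, Mul(-9, I, Pow(10, Rational(1, 2))))) = Add(-147, Mul(-63, I, Pow(10, Rational(1, 2))))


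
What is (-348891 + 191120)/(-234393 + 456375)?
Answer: -157771/221982 ≈ -0.71074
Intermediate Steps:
(-348891 + 191120)/(-234393 + 456375) = -157771/221982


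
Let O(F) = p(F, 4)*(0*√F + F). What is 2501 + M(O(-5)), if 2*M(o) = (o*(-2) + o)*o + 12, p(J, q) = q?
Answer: 2307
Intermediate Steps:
O(F) = 4*F (O(F) = 4*(0*√F + F) = 4*(0 + F) = 4*F)
M(o) = 6 - o²/2 (M(o) = ((o*(-2) + o)*o + 12)/2 = ((-2*o + o)*o + 12)/2 = ((-o)*o + 12)/2 = (-o² + 12)/2 = (12 - o²)/2 = 6 - o²/2)
2501 + M(O(-5)) = 2501 + (6 - (4*(-5))²/2) = 2501 + (6 - ½*(-20)²) = 2501 + (6 - ½*400) = 2501 + (6 - 200) = 2501 - 194 = 2307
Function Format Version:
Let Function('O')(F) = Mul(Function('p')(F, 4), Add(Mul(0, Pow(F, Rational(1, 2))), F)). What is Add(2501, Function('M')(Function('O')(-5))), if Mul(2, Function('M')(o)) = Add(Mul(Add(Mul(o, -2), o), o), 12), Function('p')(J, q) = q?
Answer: 2307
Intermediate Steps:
Function('O')(F) = Mul(4, F) (Function('O')(F) = Mul(4, Add(Mul(0, Pow(F, Rational(1, 2))), F)) = Mul(4, Add(0, F)) = Mul(4, F))
Function('M')(o) = Add(6, Mul(Rational(-1, 2), Pow(o, 2))) (Function('M')(o) = Mul(Rational(1, 2), Add(Mul(Add(Mul(o, -2), o), o), 12)) = Mul(Rational(1, 2), Add(Mul(Add(Mul(-2, o), o), o), 12)) = Mul(Rational(1, 2), Add(Mul(Mul(-1, o), o), 12)) = Mul(Rational(1, 2), Add(Mul(-1, Pow(o, 2)), 12)) = Mul(Rational(1, 2), Add(12, Mul(-1, Pow(o, 2)))) = Add(6, Mul(Rational(-1, 2), Pow(o, 2))))
Add(2501, Function('M')(Function('O')(-5))) = Add(2501, Add(6, Mul(Rational(-1, 2), Pow(Mul(4, -5), 2)))) = Add(2501, Add(6, Mul(Rational(-1, 2), Pow(-20, 2)))) = Add(2501, Add(6, Mul(Rational(-1, 2), 400))) = Add(2501, Add(6, -200)) = Add(2501, -194) = 2307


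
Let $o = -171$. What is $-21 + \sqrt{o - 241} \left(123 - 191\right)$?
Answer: $-21 - 136 i \sqrt{103} \approx -21.0 - 1380.3 i$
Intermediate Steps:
$-21 + \sqrt{o - 241} \left(123 - 191\right) = -21 + \sqrt{-171 - 241} \left(123 - 191\right) = -21 + \sqrt{-412} \left(123 - 191\right) = -21 + 2 i \sqrt{103} \left(-68\right) = -21 - 136 i \sqrt{103}$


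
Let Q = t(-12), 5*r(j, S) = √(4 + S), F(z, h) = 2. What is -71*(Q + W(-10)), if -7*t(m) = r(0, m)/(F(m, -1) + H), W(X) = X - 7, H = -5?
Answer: 1207 - 142*I*√2/105 ≈ 1207.0 - 1.9126*I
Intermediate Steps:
W(X) = -7 + X
r(j, S) = √(4 + S)/5
t(m) = √(4 + m)/105 (t(m) = -√(4 + m)/5/(7*(2 - 5)) = -√(4 + m)/5/(7*(-3)) = -√(4 + m)/5*(-1)/(7*3) = -(-1)*√(4 + m)/105 = √(4 + m)/105)
Q = 2*I*√2/105 (Q = √(4 - 12)/105 = √(-8)/105 = (2*I*√2)/105 = 2*I*√2/105 ≈ 0.026937*I)
-71*(Q + W(-10)) = -71*(2*I*√2/105 + (-7 - 10)) = -71*(2*I*√2/105 - 17) = -71*(-17 + 2*I*√2/105) = 1207 - 142*I*√2/105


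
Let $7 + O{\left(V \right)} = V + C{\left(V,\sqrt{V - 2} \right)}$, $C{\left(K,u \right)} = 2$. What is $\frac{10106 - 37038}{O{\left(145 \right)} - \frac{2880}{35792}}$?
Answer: $- \frac{15061721}{78250} \approx -192.48$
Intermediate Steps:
$O{\left(V \right)} = -5 + V$ ($O{\left(V \right)} = -7 + \left(V + 2\right) = -7 + \left(2 + V\right) = -5 + V$)
$\frac{10106 - 37038}{O{\left(145 \right)} - \frac{2880}{35792}} = \frac{10106 - 37038}{\left(-5 + 145\right) - \frac{2880}{35792}} = - \frac{26932}{140 - \frac{180}{2237}} = - \frac{26932}{\frac{313000}{2237}} = \left(-26932\right) \frac{2237}{313000} = - \frac{15061721}{78250}$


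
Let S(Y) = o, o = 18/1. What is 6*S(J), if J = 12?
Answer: 108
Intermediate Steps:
o = 18 (o = 18*1 = 18)
S(Y) = 18
6*S(J) = 6*18 = 108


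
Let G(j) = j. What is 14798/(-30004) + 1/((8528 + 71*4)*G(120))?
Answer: -3911991779/7931857440 ≈ -0.49320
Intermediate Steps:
14798/(-30004) + 1/((8528 + 71*4)*G(120)) = 14798/(-30004) + 1/((8528 + 71*4)*120) = 14798*(-1/30004) + (1/120)/(8528 + 284) = -7399/15002 + (1/120)/8812 = -7399/15002 + (1/8812)*(1/120) = -7399/15002 + 1/1057440 = -3911991779/7931857440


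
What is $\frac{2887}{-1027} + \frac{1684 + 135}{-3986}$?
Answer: $- \frac{13375695}{4093622} \approx -3.2674$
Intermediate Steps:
$\frac{2887}{-1027} + \frac{1684 + 135}{-3986} = 2887 \left(- \frac{1}{1027}\right) + 1819 \left(- \frac{1}{3986}\right) = - \frac{2887}{1027} - \frac{1819}{3986} = - \frac{13375695}{4093622}$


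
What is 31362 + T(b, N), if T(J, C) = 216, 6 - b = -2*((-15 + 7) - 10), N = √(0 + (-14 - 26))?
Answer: 31578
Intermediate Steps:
N = 2*I*√10 (N = √(0 - 40) = √(-40) = 2*I*√10 ≈ 6.3246*I)
b = -30 (b = 6 - (-2)*((-15 + 7) - 10) = 6 - (-2)*(-8 - 10) = 6 - (-2)*(-18) = 6 - 1*36 = 6 - 36 = -30)
31362 + T(b, N) = 31362 + 216 = 31578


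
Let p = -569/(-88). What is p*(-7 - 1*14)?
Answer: -11949/88 ≈ -135.78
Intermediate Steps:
p = 569/88 (p = -569*(-1/88) = 569/88 ≈ 6.4659)
p*(-7 - 1*14) = 569*(-7 - 1*14)/88 = 569*(-7 - 14)/88 = (569/88)*(-21) = -11949/88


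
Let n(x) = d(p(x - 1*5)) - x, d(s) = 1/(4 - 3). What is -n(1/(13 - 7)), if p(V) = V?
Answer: -5/6 ≈ -0.83333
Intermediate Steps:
d(s) = 1 (d(s) = 1/1 = 1)
n(x) = 1 - x
-n(1/(13 - 7)) = -(1 - 1/(13 - 7)) = -(1 - 1/6) = -1*5/6 = -5/6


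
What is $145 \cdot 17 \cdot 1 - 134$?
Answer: $2331$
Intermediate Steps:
$145 \cdot 17 \cdot 1 - 134 = 145 \cdot 17 - 134 = 2465 - 134 = 2331$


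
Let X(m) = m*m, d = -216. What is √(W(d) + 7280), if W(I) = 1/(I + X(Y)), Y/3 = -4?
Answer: √1048318/12 ≈ 85.323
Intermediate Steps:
Y = -12 (Y = 3*(-4) = -12)
X(m) = m²
W(I) = 1/(144 + I) (W(I) = 1/(I + (-12)²) = 1/(I + 144) = 1/(144 + I))
√(W(d) + 7280) = √(1/(144 - 216) + 7280) = √(1/(-72) + 7280) = √(-1/72 + 7280) = √(524159/72) = √1048318/12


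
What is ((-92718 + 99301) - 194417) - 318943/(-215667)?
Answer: -40509276335/215667 ≈ -1.8783e+5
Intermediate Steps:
((-92718 + 99301) - 194417) - 318943/(-215667) = (6583 - 194417) - 318943*(-1/215667) = -187834 + 318943/215667 = -40509276335/215667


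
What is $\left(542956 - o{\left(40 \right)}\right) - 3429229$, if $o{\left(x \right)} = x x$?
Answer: $-2887873$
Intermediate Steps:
$o{\left(x \right)} = x^{2}$
$\left(542956 - o{\left(40 \right)}\right) - 3429229 = \left(542956 - 40^{2}\right) - 3429229 = \left(542956 - 1600\right) - 3429229 = 541356 - 3429229 = -2887873$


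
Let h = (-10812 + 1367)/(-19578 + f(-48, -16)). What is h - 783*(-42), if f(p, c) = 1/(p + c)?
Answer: 41206532278/1252993 ≈ 32887.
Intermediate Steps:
f(p, c) = 1/(c + p)
h = 604480/1252993 (h = (-10812 + 1367)/(-19578 + 1/(-16 - 48)) = -9445/(-19578 + 1/(-64)) = -9445/(-19578 - 1/64) = -9445/(-1252993/64) = -9445*(-64/1252993) = 604480/1252993 ≈ 0.48243)
h - 783*(-42) = 604480/1252993 - 783*(-42) = 604480/1252993 + 32886 = 41206532278/1252993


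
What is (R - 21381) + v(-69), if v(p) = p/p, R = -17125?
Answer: -38505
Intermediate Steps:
v(p) = 1
(R - 21381) + v(-69) = (-17125 - 21381) + 1 = -38506 + 1 = -38505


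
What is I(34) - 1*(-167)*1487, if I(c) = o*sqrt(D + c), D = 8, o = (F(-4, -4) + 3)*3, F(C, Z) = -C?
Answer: 248329 + 21*sqrt(42) ≈ 2.4847e+5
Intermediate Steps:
o = 21 (o = (-1*(-4) + 3)*3 = (4 + 3)*3 = 7*3 = 21)
I(c) = 21*sqrt(8 + c)
I(34) - 1*(-167)*1487 = 21*sqrt(8 + 34) - 1*(-167)*1487 = 21*sqrt(42) + 167*1487 = 21*sqrt(42) + 248329 = 248329 + 21*sqrt(42)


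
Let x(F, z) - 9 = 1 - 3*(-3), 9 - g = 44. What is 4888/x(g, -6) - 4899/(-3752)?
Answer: 18432857/71288 ≈ 258.57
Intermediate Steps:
g = -35 (g = 9 - 1*44 = 9 - 44 = -35)
x(F, z) = 19 (x(F, z) = 9 + (1 - 3*(-3)) = 9 + (1 + 9) = 9 + 10 = 19)
4888/x(g, -6) - 4899/(-3752) = 4888/19 - 4899/(-3752) = 4888*(1/19) - 4899*(-1/3752) = 4888/19 + 4899/3752 = 18432857/71288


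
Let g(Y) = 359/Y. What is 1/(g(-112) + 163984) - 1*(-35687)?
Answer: 655422053375/18365849 ≈ 35687.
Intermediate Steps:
1/(g(-112) + 163984) - 1*(-35687) = 1/(359/(-112) + 163984) - 1*(-35687) = 1/(359*(-1/112) + 163984) + 35687 = 1/(-359/112 + 163984) + 35687 = 1/(18365849/112) + 35687 = 112/18365849 + 35687 = 655422053375/18365849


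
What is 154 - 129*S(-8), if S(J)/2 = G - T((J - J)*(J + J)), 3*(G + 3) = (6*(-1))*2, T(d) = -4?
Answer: 928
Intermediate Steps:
G = -7 (G = -3 + ((6*(-1))*2)/3 = -3 + (-6*2)/3 = -3 + (⅓)*(-12) = -3 - 4 = -7)
S(J) = -6 (S(J) = 2*(-7 - 1*(-4)) = 2*(-7 + 4) = 2*(-3) = -6)
154 - 129*S(-8) = 154 - 129*(-6) = 154 + 774 = 928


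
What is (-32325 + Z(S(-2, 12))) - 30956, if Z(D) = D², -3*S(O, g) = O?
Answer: -569525/9 ≈ -63281.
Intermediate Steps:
S(O, g) = -O/3
(-32325 + Z(S(-2, 12))) - 30956 = (-32325 + (-⅓*(-2))²) - 30956 = (-32325 + (⅔)²) - 30956 = (-32325 + 4/9) - 30956 = -290921/9 - 30956 = -569525/9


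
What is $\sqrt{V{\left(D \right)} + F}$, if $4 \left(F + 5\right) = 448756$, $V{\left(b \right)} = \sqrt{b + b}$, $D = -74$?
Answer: $\sqrt{112184 + 2 i \sqrt{37}} \approx 334.94 + 0.018 i$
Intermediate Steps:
$V{\left(b \right)} = \sqrt{2} \sqrt{b}$ ($V{\left(b \right)} = \sqrt{2 b} = \sqrt{2} \sqrt{b}$)
$F = 112184$ ($F = -5 + \frac{1}{4} \cdot 448756 = -5 + 112189 = 112184$)
$\sqrt{V{\left(D \right)} + F} = \sqrt{\sqrt{2} \sqrt{-74} + 112184} = \sqrt{\sqrt{2} i \sqrt{74} + 112184} = \sqrt{2 i \sqrt{37} + 112184} = \sqrt{112184 + 2 i \sqrt{37}}$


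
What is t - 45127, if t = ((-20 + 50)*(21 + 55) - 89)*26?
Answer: 11839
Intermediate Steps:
t = 56966 (t = (30*76 - 89)*26 = (2280 - 89)*26 = 2191*26 = 56966)
t - 45127 = 56966 - 45127 = 11839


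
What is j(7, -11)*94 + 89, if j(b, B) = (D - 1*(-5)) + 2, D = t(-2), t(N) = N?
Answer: 559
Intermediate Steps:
D = -2
j(b, B) = 5 (j(b, B) = (-2 - 1*(-5)) + 2 = (-2 + 5) + 2 = 3 + 2 = 5)
j(7, -11)*94 + 89 = 5*94 + 89 = 470 + 89 = 559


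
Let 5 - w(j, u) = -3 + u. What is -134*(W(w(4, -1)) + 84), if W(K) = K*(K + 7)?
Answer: -30552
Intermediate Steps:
w(j, u) = 8 - u (w(j, u) = 5 - (-3 + u) = 5 + (3 - u) = 8 - u)
W(K) = K*(7 + K)
-134*(W(w(4, -1)) + 84) = -134*((8 - 1*(-1))*(7 + (8 - 1*(-1))) + 84) = -134*((8 + 1)*(7 + (8 + 1)) + 84) = -134*(9*(7 + 9) + 84) = -134*(9*16 + 84) = -134*(144 + 84) = -134*228 = -30552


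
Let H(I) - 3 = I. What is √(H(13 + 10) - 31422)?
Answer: 2*I*√7849 ≈ 177.19*I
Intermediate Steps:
H(I) = 3 + I
√(H(13 + 10) - 31422) = √((3 + (13 + 10)) - 31422) = √((3 + 23) - 31422) = √(26 - 31422) = √(-31396) = 2*I*√7849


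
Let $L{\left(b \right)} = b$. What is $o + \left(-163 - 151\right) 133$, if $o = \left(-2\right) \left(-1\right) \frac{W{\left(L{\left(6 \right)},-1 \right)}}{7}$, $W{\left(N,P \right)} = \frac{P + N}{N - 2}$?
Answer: $- \frac{584663}{14} \approx -41762.0$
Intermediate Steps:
$W{\left(N,P \right)} = \frac{N + P}{-2 + N}$
$o = \frac{5}{14}$ ($o = \left(-2\right) \left(-1\right) \frac{\frac{1}{-2 + 6} \left(6 - 1\right)}{7} = 2 \cdot \frac{1}{4} \cdot 5 \cdot \frac{1}{7} = 2 \cdot \frac{5}{4} \cdot \frac{1}{7} = 2 \cdot \frac{5}{28} = \frac{5}{14} \approx 0.35714$)
$o + \left(-163 - 151\right) 133 = \frac{5}{14} + \left(-163 - 151\right) 133 = \frac{5}{14} - 41762 = - \frac{584663}{14}$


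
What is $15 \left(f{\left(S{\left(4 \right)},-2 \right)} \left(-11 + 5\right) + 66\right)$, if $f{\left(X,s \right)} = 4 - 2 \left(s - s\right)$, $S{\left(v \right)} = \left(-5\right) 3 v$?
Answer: $630$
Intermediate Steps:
$S{\left(v \right)} = - 15 v$
$f{\left(X,s \right)} = 4$ ($f{\left(X,s \right)} = 4 - 0 = 4 + 0 = 4$)
$15 \left(f{\left(S{\left(4 \right)},-2 \right)} \left(-11 + 5\right) + 66\right) = 15 \left(4 \left(-11 + 5\right) + 66\right) = 15 \left(4 \left(-6\right) + 66\right) = 15 \left(-24 + 66\right) = 15 \cdot 42 = 630$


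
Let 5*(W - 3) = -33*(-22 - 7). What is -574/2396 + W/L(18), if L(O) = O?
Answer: 63257/5990 ≈ 10.560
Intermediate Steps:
W = 972/5 (W = 3 + (-33*(-22 - 7))/5 = 3 + (-33*(-29))/5 = 3 + (⅕)*957 = 3 + 957/5 = 972/5 ≈ 194.40)
-574/2396 + W/L(18) = -574/2396 + (972/5)/18 = -574*1/2396 + (972/5)*(1/18) = -287/1198 + 54/5 = 63257/5990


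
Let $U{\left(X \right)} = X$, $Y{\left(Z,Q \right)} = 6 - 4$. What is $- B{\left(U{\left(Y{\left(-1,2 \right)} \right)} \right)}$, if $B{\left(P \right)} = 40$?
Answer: $-40$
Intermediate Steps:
$Y{\left(Z,Q \right)} = 2$
$- B{\left(U{\left(Y{\left(-1,2 \right)} \right)} \right)} = \left(-1\right) 40 = -40$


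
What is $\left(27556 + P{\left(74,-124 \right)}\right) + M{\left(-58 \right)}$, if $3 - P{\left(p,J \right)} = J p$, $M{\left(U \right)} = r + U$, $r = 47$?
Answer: $36724$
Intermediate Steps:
$M{\left(U \right)} = 47 + U$
$P{\left(p,J \right)} = 3 - J p$
$\left(27556 + P{\left(74,-124 \right)}\right) + M{\left(-58 \right)} = \left(27556 - \left(-3 - 9176\right)\right) + \left(47 - 58\right) = \left(27556 + \left(3 + 9176\right)\right) - 11 = \left(27556 + 9179\right) - 11 = 36735 - 11 = 36724$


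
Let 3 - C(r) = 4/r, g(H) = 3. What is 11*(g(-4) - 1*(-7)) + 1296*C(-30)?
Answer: 20854/5 ≈ 4170.8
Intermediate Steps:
C(r) = 3 - 4/r
11*(g(-4) - 1*(-7)) + 1296*C(-30) = 11*(3 - 1*(-7)) + 1296*(3 - 4/(-30)) = 11*(3 + 7) + 1296*(3 - 4*(-1/30)) = 11*10 + 1296*(3 + 2/15) = 110 + 1296*(47/15) = 110 + 20304/5 = 20854/5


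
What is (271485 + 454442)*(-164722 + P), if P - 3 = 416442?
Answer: 182732522221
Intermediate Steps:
P = 416445 (P = 3 + 416442 = 416445)
(271485 + 454442)*(-164722 + P) = (271485 + 454442)*(-164722 + 416445) = 725927*251723 = 182732522221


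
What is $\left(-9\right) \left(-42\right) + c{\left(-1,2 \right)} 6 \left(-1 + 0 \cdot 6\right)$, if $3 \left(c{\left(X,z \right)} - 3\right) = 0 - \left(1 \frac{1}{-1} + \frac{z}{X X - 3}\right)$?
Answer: $356$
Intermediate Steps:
$c{\left(X,z \right)} = \frac{10}{3} - \frac{z}{3 \left(-3 + X^{2}\right)}$ ($c{\left(X,z \right)} = 3 + \frac{0 - \left(1 \frac{1}{-1} + \frac{z}{X X - 3}\right)}{3} = 3 + \frac{0 - \left(1 \left(-1\right) + \frac{z}{X^{2} - 3}\right)}{3} = 3 + \frac{0 - \left(-1 + \frac{z}{-3 + X^{2}}\right)}{3} = 3 + \frac{1 - \frac{z}{-3 + X^{2}}}{3} = 3 - \left(- \frac{1}{3} + \frac{z}{3 \left(-3 + X^{2}\right)}\right) = \frac{10}{3} - \frac{z}{3 \left(-3 + X^{2}\right)}$)
$\left(-9\right) \left(-42\right) + c{\left(-1,2 \right)} 6 \left(-1 + 0 \cdot 6\right) = \left(-9\right) \left(-42\right) + \frac{-30 - 2 + 10 \left(-1\right)^{2}}{3 \left(-3 + \left(-1\right)^{2}\right)} 6 \left(-1 + 0 \cdot 6\right) = 378 + \frac{-30 - 2 + 10 \cdot 1}{3 \left(-3 + 1\right)} 6 \left(-1 + 0\right) = 378 + \frac{-30 - 2 + 10}{3 \left(-2\right)} 6 \left(-1\right) = 378 + \frac{1}{3} \left(- \frac{1}{2}\right) \left(-22\right) 6 \left(-1\right) = 378 + \frac{11}{3} \cdot 6 \left(-1\right) = 378 + 22 \left(-1\right) = 378 - 22 = 356$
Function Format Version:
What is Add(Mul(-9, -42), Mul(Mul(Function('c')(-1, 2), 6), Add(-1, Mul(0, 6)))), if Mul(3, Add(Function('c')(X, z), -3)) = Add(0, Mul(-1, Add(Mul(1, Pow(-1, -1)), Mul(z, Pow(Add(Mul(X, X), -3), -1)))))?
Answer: 356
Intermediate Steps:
Function('c')(X, z) = Add(Rational(10, 3), Mul(Rational(-1, 3), z, Pow(Add(-3, Pow(X, 2)), -1))) (Function('c')(X, z) = Add(3, Mul(Rational(1, 3), Add(0, Mul(-1, Add(Mul(1, Pow(-1, -1)), Mul(z, Pow(Add(Mul(X, X), -3), -1))))))) = Add(3, Mul(Rational(1, 3), Add(0, Mul(-1, Add(Mul(1, -1), Mul(z, Pow(Add(Pow(X, 2), -3), -1))))))) = Add(3, Mul(Rational(1, 3), Add(0, Mul(-1, Add(-1, Mul(z, Pow(Add(-3, Pow(X, 2)), -1))))))) = Add(3, Mul(Rational(1, 3), Add(0, Add(1, Mul(-1, z, Pow(Add(-3, Pow(X, 2)), -1)))))) = Add(3, Mul(Rational(1, 3), Add(1, Mul(-1, z, Pow(Add(-3, Pow(X, 2)), -1))))) = Add(3, Add(Rational(1, 3), Mul(Rational(-1, 3), z, Pow(Add(-3, Pow(X, 2)), -1)))) = Add(Rational(10, 3), Mul(Rational(-1, 3), z, Pow(Add(-3, Pow(X, 2)), -1))))
Add(Mul(-9, -42), Mul(Mul(Function('c')(-1, 2), 6), Add(-1, Mul(0, 6)))) = Add(Mul(-9, -42), Mul(Mul(Mul(Rational(1, 3), Pow(Add(-3, Pow(-1, 2)), -1), Add(-30, Mul(-1, 2), Mul(10, Pow(-1, 2)))), 6), Add(-1, Mul(0, 6)))) = Add(378, Mul(Mul(Mul(Rational(1, 3), Pow(Add(-3, 1), -1), Add(-30, -2, Mul(10, 1))), 6), Add(-1, 0))) = Add(378, Mul(Mul(Mul(Rational(1, 3), Pow(-2, -1), Add(-30, -2, 10)), 6), -1)) = Add(378, Mul(Mul(Mul(Rational(1, 3), Rational(-1, 2), -22), 6), -1)) = Add(378, Mul(Mul(Rational(11, 3), 6), -1)) = Add(378, Mul(22, -1)) = Add(378, -22) = 356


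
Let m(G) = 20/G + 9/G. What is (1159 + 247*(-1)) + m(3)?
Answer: 2765/3 ≈ 921.67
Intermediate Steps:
m(G) = 29/G
(1159 + 247*(-1)) + m(3) = (1159 + 247*(-1)) + 29/3 = (1159 - 247) + 29*(⅓) = 912 + 29/3 = 2765/3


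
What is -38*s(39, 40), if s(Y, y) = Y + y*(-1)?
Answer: 38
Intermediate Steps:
s(Y, y) = Y - y
-38*s(39, 40) = -38*(39 - 1*40) = -38*(39 - 40) = -38*(-1) = 38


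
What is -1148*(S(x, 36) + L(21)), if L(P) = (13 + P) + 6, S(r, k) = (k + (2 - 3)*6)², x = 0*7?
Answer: -1079120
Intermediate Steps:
x = 0
S(r, k) = (-6 + k)² (S(r, k) = (k - 1*6)² = (k - 6)² = (-6 + k)²)
L(P) = 19 + P
-1148*(S(x, 36) + L(21)) = -1148*((-6 + 36)² + (19 + 21)) = -1148*(30² + 40) = -1148*(900 + 40) = -1148*940 = -1079120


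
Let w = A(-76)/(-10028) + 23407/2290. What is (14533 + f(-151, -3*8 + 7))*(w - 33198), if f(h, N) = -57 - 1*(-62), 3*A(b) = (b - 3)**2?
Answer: -2769972004432693/5741030 ≈ -4.8249e+8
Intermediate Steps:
A(b) = (-3 + b)**2/3 (A(b) = (b - 3)**2/3 = (-3 + b)**2/3)
w = 344942149/34446180 (w = ((-3 - 76)**2/3)/(-10028) + 23407/2290 = ((1/3)*(-79)**2)*(-1/10028) + 23407*(1/2290) = ((1/3)*6241)*(-1/10028) + 23407/2290 = (6241/3)*(-1/10028) + 23407/2290 = -6241/30084 + 23407/2290 = 344942149/34446180 ≈ 10.014)
f(h, N) = 5 (f(h, N) = -57 + 62 = 5)
(14533 + f(-151, -3*8 + 7))*(w - 33198) = (14533 + 5)*(344942149/34446180 - 33198) = 14538*(-1143199341491/34446180) = -2769972004432693/5741030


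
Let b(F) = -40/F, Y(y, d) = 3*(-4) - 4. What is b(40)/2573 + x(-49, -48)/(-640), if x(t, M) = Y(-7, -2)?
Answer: 2533/102920 ≈ 0.024611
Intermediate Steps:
Y(y, d) = -16 (Y(y, d) = -12 - 4 = -16)
x(t, M) = -16
b(40)/2573 + x(-49, -48)/(-640) = -40/40/2573 - 16/(-640) = -40*1/40*(1/2573) - 16*(-1/640) = -1*1/2573 + 1/40 = -1/2573 + 1/40 = 2533/102920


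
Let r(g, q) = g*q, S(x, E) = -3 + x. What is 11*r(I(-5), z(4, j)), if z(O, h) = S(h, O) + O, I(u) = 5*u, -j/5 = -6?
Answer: -8525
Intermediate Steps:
j = 30 (j = -5*(-6) = 30)
z(O, h) = -3 + O + h (z(O, h) = (-3 + h) + O = -3 + O + h)
11*r(I(-5), z(4, j)) = 11*((5*(-5))*(-3 + 4 + 30)) = 11*(-25*31) = 11*(-775) = -8525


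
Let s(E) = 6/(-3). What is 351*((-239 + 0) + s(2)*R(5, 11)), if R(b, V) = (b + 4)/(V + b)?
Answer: -674271/8 ≈ -84284.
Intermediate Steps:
s(E) = -2 (s(E) = 6*(-1/3) = -2)
R(b, V) = (4 + b)/(V + b)
351*((-239 + 0) + s(2)*R(5, 11)) = 351*((-239 + 0) - 2*(4 + 5)/(11 + 5)) = 351*(-239 - 2*9/16) = 351*(-239 - 9/8) = 351*(-1921/8) = -674271/8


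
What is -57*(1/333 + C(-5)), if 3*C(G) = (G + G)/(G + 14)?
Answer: 6973/333 ≈ 20.940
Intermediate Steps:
C(G) = 2*G/(3*(14 + G)) (C(G) = ((G + G)/(G + 14))/3 = ((2*G)/(14 + G))/3 = (2*G/(14 + G))/3 = 2*G/(3*(14 + G)))
-57*(1/333 + C(-5)) = -57*(1/333 + (⅔)*(-5)/(14 - 5)) = -57*(1/333 + (⅔)*(-5)/9) = -57*(1/333 + (⅔)*(-5)*(⅑)) = -57*(1/333 - 10/27) = -57*(-367/999) = 6973/333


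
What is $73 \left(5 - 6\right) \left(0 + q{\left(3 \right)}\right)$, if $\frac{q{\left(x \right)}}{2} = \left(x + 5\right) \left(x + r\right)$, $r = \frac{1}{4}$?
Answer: $-3796$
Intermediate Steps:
$r = \frac{1}{4} \approx 0.25$
$q{\left(x \right)} = 2 \left(5 + x\right) \left(\frac{1}{4} + x\right)$ ($q{\left(x \right)} = 2 \left(x + 5\right) \left(x + \frac{1}{4}\right) = 2 \left(5 + x\right) \left(\frac{1}{4} + x\right)$)
$73 \left(5 - 6\right) \left(0 + q{\left(3 \right)}\right) = 73 \left(5 - 6\right) \left(0 + \left(\frac{5}{2} + 2 \cdot 3^{2} + \frac{21}{2} \cdot 3\right)\right) = 73 \left(5 - 6\right) \left(0 + \left(\frac{5}{2} + 2 \cdot 9 + \frac{63}{2}\right)\right) = 73 \left(- (0 + \left(\frac{5}{2} + 18 + \frac{63}{2}\right))\right) = 73 \left(- (0 + 52)\right) = 73 \left(\left(-1\right) 52\right) = 73 \left(-52\right) = -3796$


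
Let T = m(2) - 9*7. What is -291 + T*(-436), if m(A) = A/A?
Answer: 26741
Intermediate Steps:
m(A) = 1
T = -62 (T = 1 - 9*7 = 1 - 63 = -62)
-291 + T*(-436) = -291 - 62*(-436) = -291 + 27032 = 26741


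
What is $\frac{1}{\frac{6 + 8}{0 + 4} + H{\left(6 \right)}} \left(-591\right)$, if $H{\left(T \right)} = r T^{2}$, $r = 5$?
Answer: $- \frac{1182}{367} \approx -3.2207$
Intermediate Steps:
$H{\left(T \right)} = 5 T^{2}$
$\frac{1}{\frac{6 + 8}{0 + 4} + H{\left(6 \right)}} \left(-591\right) = \frac{1}{\frac{6 + 8}{0 + 4} + 5 \cdot 6^{2}} \left(-591\right) = \frac{1}{\frac{14}{4} + 5 \cdot 36} \left(-591\right) = \frac{1}{14 \cdot \frac{1}{4} + 180} \left(-591\right) = \frac{1}{\frac{7}{2} + 180} \left(-591\right) = \frac{1}{\frac{367}{2}} \left(-591\right) = \frac{2}{367} \left(-591\right) = - \frac{1182}{367}$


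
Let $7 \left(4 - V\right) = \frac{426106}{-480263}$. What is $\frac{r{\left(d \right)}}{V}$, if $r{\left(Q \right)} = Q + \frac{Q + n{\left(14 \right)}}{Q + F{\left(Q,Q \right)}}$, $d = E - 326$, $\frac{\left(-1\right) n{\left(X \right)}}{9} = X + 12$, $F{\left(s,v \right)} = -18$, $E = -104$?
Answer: $- \frac{3841623737}{36995920} \approx -103.84$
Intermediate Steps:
$V = \frac{13873470}{3361841}$ ($V = 4 - \frac{426106 \frac{1}{-480263}}{7} = 4 - \frac{426106 \left(- \frac{1}{480263}\right)}{7} = 4 - - \frac{426106}{3361841} = 4 + \frac{426106}{3361841} = \frac{13873470}{3361841} \approx 4.1267$)
$n{\left(X \right)} = -108 - 9 X$ ($n{\left(X \right)} = - 9 \left(X + 12\right) = - 9 \left(12 + X\right) = -108 - 9 X$)
$d = -430$ ($d = -104 - 326 = -430$)
$r{\left(Q \right)} = Q + \frac{-234 + Q}{-18 + Q}$ ($r{\left(Q \right)} = Q + \frac{Q - 234}{Q - 18} = Q + \frac{Q - 234}{-18 + Q} = Q + \frac{-234 + Q}{-18 + Q}$)
$\frac{r{\left(d \right)}}{V} = \frac{\frac{1}{-18 - 430} \left(-234 + \left(-430\right)^{2} - -7310\right)}{\frac{13873470}{3361841}} = \frac{-234 + 184900 + 7310}{-448} \cdot \frac{3361841}{13873470} = \left(- \frac{1}{448}\right) 191976 \cdot \frac{3361841}{13873470} = \left(- \frac{23997}{56}\right) \frac{3361841}{13873470} = - \frac{3841623737}{36995920}$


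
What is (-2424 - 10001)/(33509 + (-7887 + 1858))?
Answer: -2485/5496 ≈ -0.45215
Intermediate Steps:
(-2424 - 10001)/(33509 + (-7887 + 1858)) = -12425/(33509 - 6029) = -12425/27480 = -12425*1/27480 = -2485/5496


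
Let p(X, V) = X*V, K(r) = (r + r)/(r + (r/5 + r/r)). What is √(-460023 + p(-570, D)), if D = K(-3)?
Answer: I*√77966187/13 ≈ 679.22*I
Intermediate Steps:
K(r) = 2*r/(1 + 6*r/5) (K(r) = (2*r)/(r + (r*(⅕) + 1)) = (2*r)/(r + (r/5 + 1)) = (2*r)/(r + (1 + r/5)) = (2*r)/(1 + 6*r/5) = 2*r/(1 + 6*r/5))
D = 30/13 (D = 10*(-3)/(5 + 6*(-3)) = 10*(-3)/(5 - 18) = 10*(-3)/(-13) = 10*(-3)*(-1/13) = 30/13 ≈ 2.3077)
p(X, V) = V*X
√(-460023 + p(-570, D)) = √(-460023 + (30/13)*(-570)) = √(-460023 - 17100/13) = √(-5997399/13) = I*√77966187/13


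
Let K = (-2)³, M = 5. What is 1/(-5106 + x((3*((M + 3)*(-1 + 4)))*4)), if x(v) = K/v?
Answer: -36/183817 ≈ -0.00019585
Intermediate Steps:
K = -8
x(v) = -8/v
1/(-5106 + x((3*((M + 3)*(-1 + 4)))*4)) = 1/(-5106 - 8*1/(12*(-1 + 4)*(5 + 3))) = 1/(-5106 - 8/((3*(8*3))*4)) = 1/(-5106 - 8/((3*24)*4)) = 1/(-5106 - 8/(72*4)) = 1/(-5106 - 8/288) = 1/(-5106 - 8*1/288) = 1/(-5106 - 1/36) = 1/(-183817/36) = -36/183817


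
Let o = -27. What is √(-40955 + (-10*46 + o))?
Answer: I*√41442 ≈ 203.57*I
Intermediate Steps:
√(-40955 + (-10*46 + o)) = √(-40955 + (-10*46 - 27)) = √(-40955 + (-460 - 27)) = √(-40955 - 487) = √(-41442) = I*√41442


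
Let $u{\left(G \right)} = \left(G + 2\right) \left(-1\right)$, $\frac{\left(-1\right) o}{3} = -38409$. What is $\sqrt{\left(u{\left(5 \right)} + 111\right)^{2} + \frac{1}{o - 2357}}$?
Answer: $\frac{\sqrt{137791912823270}}{112870} \approx 104.0$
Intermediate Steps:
$o = 115227$ ($o = \left(-3\right) \left(-38409\right) = 115227$)
$u{\left(G \right)} = -2 - G$ ($u{\left(G \right)} = \left(2 + G\right) \left(-1\right) = -2 - G$)
$\sqrt{\left(u{\left(5 \right)} + 111\right)^{2} + \frac{1}{o - 2357}} = \sqrt{\left(\left(-2 - 5\right) + 111\right)^{2} + \frac{1}{115227 - 2357}} = \sqrt{\left(\left(-2 - 5\right) + 111\right)^{2} + \frac{1}{112870}} = \sqrt{\left(-7 + 111\right)^{2} + \frac{1}{112870}} = \sqrt{104^{2} + \frac{1}{112870}} = \sqrt{10816 + \frac{1}{112870}} = \sqrt{\frac{1220801921}{112870}} = \frac{\sqrt{137791912823270}}{112870}$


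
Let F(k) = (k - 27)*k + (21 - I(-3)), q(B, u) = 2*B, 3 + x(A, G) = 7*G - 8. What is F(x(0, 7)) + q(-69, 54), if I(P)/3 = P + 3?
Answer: 301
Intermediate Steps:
I(P) = 9 + 3*P (I(P) = 3*(P + 3) = 3*(3 + P) = 9 + 3*P)
x(A, G) = -11 + 7*G (x(A, G) = -3 + (7*G - 8) = -3 + (-8 + 7*G) = -11 + 7*G)
F(k) = 21 + k*(-27 + k) (F(k) = (k - 27)*k + (21 - (9 + 3*(-3))) = (-27 + k)*k + (21 - (9 - 9)) = k*(-27 + k) + (21 - 1*0) = k*(-27 + k) + (21 + 0) = k*(-27 + k) + 21 = 21 + k*(-27 + k))
F(x(0, 7)) + q(-69, 54) = (21 + (-11 + 7*7)² - 27*(-11 + 7*7)) + 2*(-69) = (21 + (-11 + 49)² - 27*(-11 + 49)) - 138 = (21 + 38² - 27*38) - 138 = (21 + 1444 - 1026) - 138 = 439 - 138 = 301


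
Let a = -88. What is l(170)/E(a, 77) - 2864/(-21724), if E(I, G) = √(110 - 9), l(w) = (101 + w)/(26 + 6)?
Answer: 716/5431 + 271*√101/3232 ≈ 0.97451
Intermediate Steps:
l(w) = 101/32 + w/32 (l(w) = (101 + w)/32 = (101 + w)*(1/32) = 101/32 + w/32)
E(I, G) = √101
l(170)/E(a, 77) - 2864/(-21724) = (101/32 + (1/32)*170)/(√101) - 2864/(-21724) = (101/32 + 85/16)*(√101/101) - 2864*(-1/21724) = 271*(√101/101)/32 + 716/5431 = 271*√101/3232 + 716/5431 = 716/5431 + 271*√101/3232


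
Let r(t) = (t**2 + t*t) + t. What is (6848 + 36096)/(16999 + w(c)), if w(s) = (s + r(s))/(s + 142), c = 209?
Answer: 5024448/2018143 ≈ 2.4896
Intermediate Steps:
r(t) = t + 2*t**2 (r(t) = (t**2 + t**2) + t = 2*t**2 + t = t + 2*t**2)
w(s) = (s + s*(1 + 2*s))/(142 + s) (w(s) = (s + s*(1 + 2*s))/(s + 142) = (s + s*(1 + 2*s))/(142 + s))
(6848 + 36096)/(16999 + w(c)) = (6848 + 36096)/(16999 + 2*209*(1 + 209)/(142 + 209)) = 42944/(16999 + 2*209*210/351) = 42944/(16999 + 2*209*(1/351)*210) = 42944/(16999 + 29260/117) = 42944/(2018143/117) = 42944*(117/2018143) = 5024448/2018143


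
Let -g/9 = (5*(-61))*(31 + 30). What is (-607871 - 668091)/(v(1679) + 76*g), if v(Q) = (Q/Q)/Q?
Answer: -2142340198/21366651781 ≈ -0.10027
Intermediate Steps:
g = 167445 (g = -9*5*(-61)*(31 + 30) = -(-2745)*61 = -9*(-18605) = 167445)
v(Q) = 1/Q
(-607871 - 668091)/(v(1679) + 76*g) = (-607871 - 668091)/(1/1679 + 76*167445) = -1275962/(1/1679 + 12725820) = -1275962/21366651781/1679 = -1275962*1679/21366651781 = -2142340198/21366651781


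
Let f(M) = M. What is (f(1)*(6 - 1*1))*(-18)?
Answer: -90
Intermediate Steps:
(f(1)*(6 - 1*1))*(-18) = (1*(6 - 1*1))*(-18) = (1*(6 - 1))*(-18) = (1*5)*(-18) = 5*(-18) = -90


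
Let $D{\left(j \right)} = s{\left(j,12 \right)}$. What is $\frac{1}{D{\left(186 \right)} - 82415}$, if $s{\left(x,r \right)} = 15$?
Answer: $- \frac{1}{82400} \approx -1.2136 \cdot 10^{-5}$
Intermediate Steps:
$D{\left(j \right)} = 15$
$\frac{1}{D{\left(186 \right)} - 82415} = \frac{1}{15 - 82415} = \frac{1}{-82400} = - \frac{1}{82400}$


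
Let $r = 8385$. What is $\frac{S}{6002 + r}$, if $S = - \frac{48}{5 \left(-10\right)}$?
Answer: $\frac{24}{359675} \approx 6.6727 \cdot 10^{-5}$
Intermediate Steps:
$S = \frac{24}{25}$ ($S = - \frac{48}{-50} = \left(-48\right) \left(- \frac{1}{50}\right) = \frac{24}{25} \approx 0.96$)
$\frac{S}{6002 + r} = \frac{1}{6002 + 8385} \cdot \frac{24}{25} = \frac{1}{14387} \cdot \frac{24}{25} = \frac{24}{359675}$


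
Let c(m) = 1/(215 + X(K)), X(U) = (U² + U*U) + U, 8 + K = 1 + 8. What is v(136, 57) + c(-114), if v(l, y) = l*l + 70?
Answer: 4047389/218 ≈ 18566.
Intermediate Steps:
K = 1 (K = -8 + (1 + 8) = -8 + 9 = 1)
v(l, y) = 70 + l² (v(l, y) = l² + 70 = 70 + l²)
X(U) = U + 2*U² (X(U) = (U² + U²) + U = 2*U² + U = U + 2*U²)
c(m) = 1/218 (c(m) = 1/(215 + 1*(1 + 2*1)) = 1/(215 + 1*(1 + 2)) = 1/(215 + 1*3) = 1/(215 + 3) = 1/218)
v(136, 57) + c(-114) = (70 + 136²) + 1/218 = (70 + 18496) + 1/218 = 18566 + 1/218 = 4047389/218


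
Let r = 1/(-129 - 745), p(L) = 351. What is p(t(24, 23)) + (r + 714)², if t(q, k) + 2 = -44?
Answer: 389687801701/763876 ≈ 5.1015e+5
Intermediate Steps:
t(q, k) = -46 (t(q, k) = -2 - 44 = -46)
r = -1/874 (r = 1/(-874) = -1/874 ≈ -0.0011442)
p(t(24, 23)) + (r + 714)² = 351 + (-1/874 + 714)² = 351 + (624035/874)² = 351 + 389419681225/763876 = 389687801701/763876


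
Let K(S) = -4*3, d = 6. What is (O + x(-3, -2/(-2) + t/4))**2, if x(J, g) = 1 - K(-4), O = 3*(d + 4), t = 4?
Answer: 1849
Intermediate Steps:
K(S) = -12
O = 30 (O = 3*(6 + 4) = 3*10 = 30)
x(J, g) = 13 (x(J, g) = 1 - 1*(-12) = 1 + 12 = 13)
(O + x(-3, -2/(-2) + t/4))**2 = (30 + 13)**2 = 43**2 = 1849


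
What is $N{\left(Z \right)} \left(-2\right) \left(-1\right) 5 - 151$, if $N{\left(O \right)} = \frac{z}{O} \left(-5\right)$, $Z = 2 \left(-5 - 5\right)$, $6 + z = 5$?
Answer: $- \frac{307}{2} \approx -153.5$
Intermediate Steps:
$z = -1$ ($z = -6 + 5 = -1$)
$Z = -20$ ($Z = 2 \left(-10\right) = -20$)
$N{\left(O \right)} = \frac{5}{O}$ ($N{\left(O \right)} = - \frac{1}{O} \left(-5\right) = \frac{5}{O}$)
$N{\left(Z \right)} \left(-2\right) \left(-1\right) 5 - 151 = \frac{5}{-20} \left(-2\right) \left(-1\right) 5 - 151 = 5 \left(- \frac{1}{20}\right) 2 \cdot 5 - 151 = \left(- \frac{1}{4}\right) 10 - 151 = - \frac{5}{2} - 151 = - \frac{307}{2}$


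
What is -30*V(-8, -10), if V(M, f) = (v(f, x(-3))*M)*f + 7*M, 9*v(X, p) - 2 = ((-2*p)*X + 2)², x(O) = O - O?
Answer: 80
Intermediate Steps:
x(O) = 0
v(X, p) = 2/9 + (2 - 2*X*p)²/9 (v(X, p) = 2/9 + ((-2*p)*X + 2)²/9 = 2/9 + (-2*X*p + 2)²/9 = 2/9 + (2 - 2*X*p)²/9)
V(M, f) = 7*M + 2*M*f/3 (V(M, f) = ((2/9 + 4*(-1 + f*0)²/9)*M)*f + 7*M = ((2/9 + 4*(-1 + 0)²/9)*M)*f + 7*M = ((2/9 + (4/9)*(-1)²)*M)*f + 7*M = ((2/9 + (4/9)*1)*M)*f + 7*M = ((2/9 + 4/9)*M)*f + 7*M = (2*M/3)*f + 7*M = 2*M*f/3 + 7*M = 7*M + 2*M*f/3)
-30*V(-8, -10) = -10*(-8)*(21 + 2*(-10)) = -10*(-8)*(21 - 20) = -10*(-8) = -30*(-8/3) = 80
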